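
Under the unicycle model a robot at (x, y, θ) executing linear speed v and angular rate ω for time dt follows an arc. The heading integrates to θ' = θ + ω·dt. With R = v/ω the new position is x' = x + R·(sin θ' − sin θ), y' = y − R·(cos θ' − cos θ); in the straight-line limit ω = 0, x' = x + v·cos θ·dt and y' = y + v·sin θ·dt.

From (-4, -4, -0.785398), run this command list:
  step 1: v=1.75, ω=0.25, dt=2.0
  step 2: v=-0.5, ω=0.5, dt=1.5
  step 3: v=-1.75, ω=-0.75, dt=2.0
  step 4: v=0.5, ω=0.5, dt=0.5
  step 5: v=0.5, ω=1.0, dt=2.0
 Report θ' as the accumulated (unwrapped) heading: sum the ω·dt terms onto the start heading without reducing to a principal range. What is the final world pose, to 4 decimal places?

(-3.8278, -4.9548, 1.2146)

step 1: θ'=-0.2854 (R=7.0000) → pose (-1.0210, -5.7671, -0.2854)
step 2: θ'=0.4646 (R=-1.0000) → pose (-1.7506, -5.8326, 0.4646)
step 3: θ'=-1.0354 (R=2.3333) → pose (-4.8029, -4.9371, -1.0354)
step 4: θ'=-0.7854 (R=1.0000) → pose (-4.6500, -5.1340, -0.7854)
step 5: θ'=1.2146 (R=0.5000) → pose (-3.8278, -4.9548, 1.2146)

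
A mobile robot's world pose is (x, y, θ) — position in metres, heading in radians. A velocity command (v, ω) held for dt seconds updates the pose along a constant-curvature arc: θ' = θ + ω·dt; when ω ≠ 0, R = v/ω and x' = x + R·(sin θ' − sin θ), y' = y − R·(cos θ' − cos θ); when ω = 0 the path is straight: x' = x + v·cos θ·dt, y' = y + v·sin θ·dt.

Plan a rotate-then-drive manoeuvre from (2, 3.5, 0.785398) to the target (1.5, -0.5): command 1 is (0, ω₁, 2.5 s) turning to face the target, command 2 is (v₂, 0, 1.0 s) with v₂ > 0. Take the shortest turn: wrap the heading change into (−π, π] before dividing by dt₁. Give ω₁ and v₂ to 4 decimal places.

ω₁ = -0.9922, v₂ = 4.0311

heading to target = atan2(-0.5−3.5, 1.5−2) = -1.6952
Δθ = wrap(-1.6952 − 0.7854) = -2.4805; ω₁ = Δθ/dt₁ = -0.9922
distance = √((1.5−2)² + (-0.5−3.5)²) = 4.0311; v₂ = distance/dt₂ = 4.0311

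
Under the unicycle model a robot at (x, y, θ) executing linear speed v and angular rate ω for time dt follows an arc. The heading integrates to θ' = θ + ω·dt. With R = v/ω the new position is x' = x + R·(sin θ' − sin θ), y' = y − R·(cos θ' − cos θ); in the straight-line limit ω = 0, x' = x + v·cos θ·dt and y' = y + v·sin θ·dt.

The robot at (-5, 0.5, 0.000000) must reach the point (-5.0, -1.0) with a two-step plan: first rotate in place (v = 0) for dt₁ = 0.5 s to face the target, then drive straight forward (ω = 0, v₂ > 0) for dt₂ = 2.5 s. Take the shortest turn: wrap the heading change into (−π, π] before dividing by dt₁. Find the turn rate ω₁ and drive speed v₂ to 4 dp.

ω₁ = -3.1416, v₂ = 0.6000

heading to target = atan2(-1−0.5, -5−-5) = -1.5708
Δθ = wrap(-1.5708 − 0.0000) = -1.5708; ω₁ = Δθ/dt₁ = -3.1416
distance = √((-5−-5)² + (-1−0.5)²) = 1.5000; v₂ = distance/dt₂ = 0.6000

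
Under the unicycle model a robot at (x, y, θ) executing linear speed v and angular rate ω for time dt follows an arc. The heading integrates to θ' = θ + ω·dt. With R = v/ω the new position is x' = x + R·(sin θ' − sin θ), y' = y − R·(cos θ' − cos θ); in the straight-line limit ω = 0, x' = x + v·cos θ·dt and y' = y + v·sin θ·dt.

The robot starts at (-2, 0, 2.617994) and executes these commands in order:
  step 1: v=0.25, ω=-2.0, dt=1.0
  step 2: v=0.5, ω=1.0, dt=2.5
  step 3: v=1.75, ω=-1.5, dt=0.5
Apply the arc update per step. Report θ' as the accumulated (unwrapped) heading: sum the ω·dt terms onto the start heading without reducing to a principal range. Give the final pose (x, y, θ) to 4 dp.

(-3.0755, 1.4492, 2.3680)

step 1: θ'=0.6180 (R=-0.1250) → pose (-2.0099, 0.2101, 0.6180)
step 2: θ'=3.1180 (R=0.5000) → pose (-2.2878, 1.1175, 3.1180)
step 3: θ'=2.3680 (R=-1.1667) → pose (-3.0755, 1.4492, 2.3680)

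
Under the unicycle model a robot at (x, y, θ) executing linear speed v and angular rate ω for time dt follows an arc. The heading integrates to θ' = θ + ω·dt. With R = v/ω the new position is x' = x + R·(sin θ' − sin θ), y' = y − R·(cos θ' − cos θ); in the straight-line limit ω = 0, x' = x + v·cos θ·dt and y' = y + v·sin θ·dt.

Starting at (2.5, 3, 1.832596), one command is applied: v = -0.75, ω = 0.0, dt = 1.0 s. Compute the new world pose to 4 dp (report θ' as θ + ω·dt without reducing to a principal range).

θ' = 1.8326 + 0.0·1.0 = 1.8326
ω = 0 → straight: x' = 2.5 + -0.75·cos(1.8326)·1.0 = 2.6941
y' = 3 + -0.75·sin(1.8326)·1.0 = 2.2756

(2.6941, 2.2756, 1.8326)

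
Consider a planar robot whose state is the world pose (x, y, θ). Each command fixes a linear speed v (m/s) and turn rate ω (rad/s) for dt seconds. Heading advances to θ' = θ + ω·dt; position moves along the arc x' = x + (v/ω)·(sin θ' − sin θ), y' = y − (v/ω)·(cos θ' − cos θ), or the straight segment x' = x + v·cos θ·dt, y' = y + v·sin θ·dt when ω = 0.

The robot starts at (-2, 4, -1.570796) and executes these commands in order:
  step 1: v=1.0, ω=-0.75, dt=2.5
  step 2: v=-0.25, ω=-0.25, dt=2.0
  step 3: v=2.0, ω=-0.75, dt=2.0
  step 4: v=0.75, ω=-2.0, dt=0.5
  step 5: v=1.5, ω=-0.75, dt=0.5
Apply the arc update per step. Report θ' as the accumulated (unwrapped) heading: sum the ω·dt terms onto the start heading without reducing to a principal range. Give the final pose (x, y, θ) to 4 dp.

(-2.3326, 5.9657, -6.8208)

step 1: θ'=-3.4458 (R=-1.3333) → pose (-3.7327, 2.7279, -3.4458)
step 2: θ'=-3.9458 (R=1.0000) → pose (-3.3120, 2.4675, -3.9458)
step 3: θ'=-5.4458 (R=-2.6667) → pose (-3.3723, 6.1024, -5.4458)
step 4: θ'=-6.4458 (R=-0.3750) → pose (-3.0330, 6.2214, -6.4458)
step 5: θ'=-6.8208 (R=-2.0000) → pose (-2.3326, 5.9657, -6.8208)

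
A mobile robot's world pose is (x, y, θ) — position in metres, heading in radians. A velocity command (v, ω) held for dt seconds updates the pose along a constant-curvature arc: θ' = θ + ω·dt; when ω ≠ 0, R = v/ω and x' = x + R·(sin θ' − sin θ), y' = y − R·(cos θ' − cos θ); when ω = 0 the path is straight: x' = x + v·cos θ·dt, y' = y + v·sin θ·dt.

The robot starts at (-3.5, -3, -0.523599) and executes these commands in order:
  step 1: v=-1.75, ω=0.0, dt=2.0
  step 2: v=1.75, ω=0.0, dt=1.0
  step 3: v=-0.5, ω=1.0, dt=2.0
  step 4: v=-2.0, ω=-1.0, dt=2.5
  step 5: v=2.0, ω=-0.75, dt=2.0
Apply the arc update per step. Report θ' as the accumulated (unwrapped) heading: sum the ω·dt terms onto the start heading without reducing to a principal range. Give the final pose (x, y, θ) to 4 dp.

step 1: θ'=-0.5236 (straight) → pose (-6.5311, -1.2500, -0.5236)
step 2: θ'=-0.5236 (straight) → pose (-5.0155, -2.1250, -0.5236)
step 3: θ'=1.4764 (R=-0.5000) → pose (-5.7633, -2.5109, 1.4764)
step 4: θ'=-1.0236 (R=2.0000) → pose (-9.4624, -3.3630, -1.0236)
step 5: θ'=-2.5236 (R=-2.6667) → pose (-10.1946, -6.9239, -2.5236)

(-10.1946, -6.9239, -2.5236)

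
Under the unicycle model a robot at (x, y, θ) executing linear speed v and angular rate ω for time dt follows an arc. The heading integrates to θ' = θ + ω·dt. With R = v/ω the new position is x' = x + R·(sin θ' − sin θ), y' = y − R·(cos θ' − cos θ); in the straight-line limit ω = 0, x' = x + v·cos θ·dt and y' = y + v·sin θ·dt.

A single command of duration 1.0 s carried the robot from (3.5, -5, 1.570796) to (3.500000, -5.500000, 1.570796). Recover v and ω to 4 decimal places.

v = -0.5000, ω = 0.0000

Δθ = 1.570796 − 1.570796 = 0.000000
ω = Δθ/dt = 0.000000/1.0 = 0.0000
ω = 0 → v = (Δx·cos θ + Δy·sin θ)/dt = -0.5000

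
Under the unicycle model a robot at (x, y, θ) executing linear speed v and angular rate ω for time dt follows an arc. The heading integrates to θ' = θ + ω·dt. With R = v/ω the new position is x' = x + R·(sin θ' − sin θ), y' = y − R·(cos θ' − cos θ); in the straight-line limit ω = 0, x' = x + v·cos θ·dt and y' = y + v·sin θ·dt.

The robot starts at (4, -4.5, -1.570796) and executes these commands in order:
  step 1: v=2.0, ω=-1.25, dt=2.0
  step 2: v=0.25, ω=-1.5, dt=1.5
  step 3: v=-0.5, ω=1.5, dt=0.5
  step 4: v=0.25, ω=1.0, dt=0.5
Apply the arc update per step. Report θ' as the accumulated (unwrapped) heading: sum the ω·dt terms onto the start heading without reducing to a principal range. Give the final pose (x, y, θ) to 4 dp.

step 1: θ'=-4.0708 (R=-1.6000) → pose (1.1182, -5.4576, -4.0708)
step 2: θ'=-6.3208 (R=-0.1667) → pose (1.2580, -5.1913, -6.3208)
step 3: θ'=-5.5708 (R=-0.3333) → pose (1.0275, -5.2721, -5.5708)
step 4: θ'=-5.0708 (R=0.2500) → pose (1.0982, -5.1706, -5.0708)

(1.0982, -5.1706, -5.0708)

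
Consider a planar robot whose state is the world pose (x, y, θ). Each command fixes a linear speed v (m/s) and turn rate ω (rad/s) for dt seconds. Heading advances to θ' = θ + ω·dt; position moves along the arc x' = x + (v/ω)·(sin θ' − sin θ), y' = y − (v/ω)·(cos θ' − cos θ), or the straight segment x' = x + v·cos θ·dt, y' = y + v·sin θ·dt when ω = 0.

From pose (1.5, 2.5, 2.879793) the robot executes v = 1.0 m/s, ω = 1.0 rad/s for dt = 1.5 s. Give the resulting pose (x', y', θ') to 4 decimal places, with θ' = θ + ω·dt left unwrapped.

θ' = 2.8798 + 1.0·1.5 = 4.3798
R = v/ω = 1.0/1.0 = 1.0000
x' = 1.5 + 1.0000·(sin 4.3798 − sin 2.8798) = 0.2960
y' = 2.5 − 1.0000·(cos 4.3798 − cos 2.8798) = 1.8606

(0.2960, 1.8606, 4.3798)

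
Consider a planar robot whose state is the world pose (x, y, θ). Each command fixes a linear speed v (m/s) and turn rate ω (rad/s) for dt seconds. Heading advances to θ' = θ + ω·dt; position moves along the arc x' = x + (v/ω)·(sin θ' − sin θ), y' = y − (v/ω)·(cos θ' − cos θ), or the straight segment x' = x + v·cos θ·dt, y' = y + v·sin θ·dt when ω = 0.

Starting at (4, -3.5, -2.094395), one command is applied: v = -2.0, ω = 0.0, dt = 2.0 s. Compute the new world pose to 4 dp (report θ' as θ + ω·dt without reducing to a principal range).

(6.0000, -0.0359, -2.0944)

θ' = -2.0944 + 0.0·2.0 = -2.0944
ω = 0 → straight: x' = 4 + -2.0·cos(-2.0944)·2.0 = 6.0000
y' = -3.5 + -2.0·sin(-2.0944)·2.0 = -0.0359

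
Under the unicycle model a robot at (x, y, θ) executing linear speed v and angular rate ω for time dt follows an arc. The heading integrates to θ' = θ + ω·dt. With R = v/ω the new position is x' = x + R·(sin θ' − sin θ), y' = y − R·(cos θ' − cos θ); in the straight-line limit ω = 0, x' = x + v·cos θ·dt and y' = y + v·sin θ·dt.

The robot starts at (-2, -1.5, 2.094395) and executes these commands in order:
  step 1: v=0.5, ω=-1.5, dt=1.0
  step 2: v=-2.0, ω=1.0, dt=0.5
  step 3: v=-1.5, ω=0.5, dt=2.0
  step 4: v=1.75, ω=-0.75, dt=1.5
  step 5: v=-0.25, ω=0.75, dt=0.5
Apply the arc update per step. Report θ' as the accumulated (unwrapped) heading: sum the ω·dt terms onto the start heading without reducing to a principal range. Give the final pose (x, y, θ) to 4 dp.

step 1: θ'=0.5944 (R=-0.3333) → pose (-1.8980, -1.0572, 0.5944)
step 2: θ'=1.0944 (R=-2.0000) → pose (-2.5553, -1.7970, 1.0944)
step 3: θ'=2.0944 (R=-3.0000) → pose (-2.4874, -4.6727, 2.0944)
step 4: θ'=0.9694 (R=-2.3333) → pose (-2.3906, -2.1859, 0.9694)
step 5: θ'=1.3444 (R=-0.3333) → pose (-2.4406, -2.2996, 1.3444)

(-2.4406, -2.2996, 1.3444)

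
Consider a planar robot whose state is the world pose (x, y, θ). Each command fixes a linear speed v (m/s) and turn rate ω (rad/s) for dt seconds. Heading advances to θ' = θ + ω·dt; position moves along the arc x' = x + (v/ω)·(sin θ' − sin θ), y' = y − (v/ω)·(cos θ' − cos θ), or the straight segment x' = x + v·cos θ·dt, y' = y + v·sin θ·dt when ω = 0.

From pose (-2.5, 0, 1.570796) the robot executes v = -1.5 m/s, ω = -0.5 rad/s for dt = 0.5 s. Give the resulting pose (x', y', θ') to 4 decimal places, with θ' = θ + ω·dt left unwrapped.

θ' = 1.5708 + -0.5·0.5 = 1.3208
R = v/ω = -1.5/-0.5 = 3.0000
x' = -2.5 + 3.0000·(sin 1.3208 − sin 1.5708) = -2.5933
y' = 0 − 3.0000·(cos 1.3208 − cos 1.5708) = -0.7422

(-2.5933, -0.7422, 1.3208)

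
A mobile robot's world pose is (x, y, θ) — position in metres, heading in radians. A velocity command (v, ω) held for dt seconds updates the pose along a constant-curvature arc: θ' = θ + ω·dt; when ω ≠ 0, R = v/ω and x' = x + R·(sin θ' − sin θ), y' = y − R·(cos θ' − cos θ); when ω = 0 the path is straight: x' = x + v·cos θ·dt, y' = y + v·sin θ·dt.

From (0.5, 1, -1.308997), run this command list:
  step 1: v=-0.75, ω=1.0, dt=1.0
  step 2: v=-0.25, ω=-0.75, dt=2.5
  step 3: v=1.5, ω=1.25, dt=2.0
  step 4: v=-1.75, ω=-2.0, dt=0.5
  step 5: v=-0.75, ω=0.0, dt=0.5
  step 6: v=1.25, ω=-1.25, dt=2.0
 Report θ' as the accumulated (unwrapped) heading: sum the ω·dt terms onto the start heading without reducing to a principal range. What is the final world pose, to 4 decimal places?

step 1: θ'=-0.3090 (R=-0.7500) → pose (0.0036, 1.5204, -0.3090)
step 2: θ'=-2.1840 (R=0.3333) → pose (-0.1676, 2.0297, -2.1840)
step 3: θ'=0.3160 (R=1.2000) → pose (1.1867, 0.1986, 0.3160)
step 4: θ'=-0.6840 (R=0.8750) → pose (0.3619, 0.3521, -0.6840)
step 5: θ'=-0.6840 (straight) → pose (0.0712, 0.5890, -0.6840)
step 6: θ'=-3.1840 (R=-1.0000) → pose (-0.6031, -1.1851, -3.1840)

(-0.6031, -1.1851, -3.1840)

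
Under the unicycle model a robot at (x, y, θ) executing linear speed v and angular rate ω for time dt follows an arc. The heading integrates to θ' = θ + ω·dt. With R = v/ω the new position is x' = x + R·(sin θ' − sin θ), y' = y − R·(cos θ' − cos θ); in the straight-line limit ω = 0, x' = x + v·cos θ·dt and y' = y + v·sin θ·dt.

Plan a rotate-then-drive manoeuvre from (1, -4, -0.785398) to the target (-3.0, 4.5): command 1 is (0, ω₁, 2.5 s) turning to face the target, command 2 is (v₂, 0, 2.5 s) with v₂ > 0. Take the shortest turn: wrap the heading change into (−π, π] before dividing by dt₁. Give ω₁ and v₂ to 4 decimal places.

heading to target = atan2(4.5−-4, -3−1) = 2.0106
Δθ = wrap(2.0106 − -0.7854) = 2.7960; ω₁ = Δθ/dt₁ = 1.1184
distance = √((-3−1)² + (4.5−-4)²) = 9.3941; v₂ = distance/dt₂ = 3.7577

ω₁ = 1.1184, v₂ = 3.7577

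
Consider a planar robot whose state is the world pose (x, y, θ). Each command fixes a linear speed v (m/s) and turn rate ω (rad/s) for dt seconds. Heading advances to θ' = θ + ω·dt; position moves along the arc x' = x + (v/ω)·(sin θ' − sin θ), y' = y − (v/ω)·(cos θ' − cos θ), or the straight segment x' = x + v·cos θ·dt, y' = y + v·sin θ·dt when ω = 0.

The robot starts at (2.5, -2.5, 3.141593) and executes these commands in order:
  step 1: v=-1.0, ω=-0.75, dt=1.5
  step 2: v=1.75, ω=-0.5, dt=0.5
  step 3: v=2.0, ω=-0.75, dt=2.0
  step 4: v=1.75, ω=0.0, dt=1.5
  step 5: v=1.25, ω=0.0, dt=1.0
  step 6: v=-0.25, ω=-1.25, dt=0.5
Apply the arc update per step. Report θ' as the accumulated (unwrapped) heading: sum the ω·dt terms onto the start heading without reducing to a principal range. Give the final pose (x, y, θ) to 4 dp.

step 1: θ'=2.0166 (R=1.3333) → pose (3.7030, -3.2584, 2.0166)
step 2: θ'=1.7666 (R=-3.5000) → pose (3.4278, -2.4302, 1.7666)
step 3: θ'=0.2666 (R=-2.6667) → pose (5.3410, 0.6610, 0.2666)
step 4: θ'=0.2666 (straight) → pose (7.8733, 1.3526, 0.2666)
step 5: θ'=0.2666 (straight) → pose (9.0791, 1.6819, 0.2666)
step 6: θ'=-0.3584 (R=0.2000) → pose (8.9563, 1.6875, -0.3584)

(8.9563, 1.6875, -0.3584)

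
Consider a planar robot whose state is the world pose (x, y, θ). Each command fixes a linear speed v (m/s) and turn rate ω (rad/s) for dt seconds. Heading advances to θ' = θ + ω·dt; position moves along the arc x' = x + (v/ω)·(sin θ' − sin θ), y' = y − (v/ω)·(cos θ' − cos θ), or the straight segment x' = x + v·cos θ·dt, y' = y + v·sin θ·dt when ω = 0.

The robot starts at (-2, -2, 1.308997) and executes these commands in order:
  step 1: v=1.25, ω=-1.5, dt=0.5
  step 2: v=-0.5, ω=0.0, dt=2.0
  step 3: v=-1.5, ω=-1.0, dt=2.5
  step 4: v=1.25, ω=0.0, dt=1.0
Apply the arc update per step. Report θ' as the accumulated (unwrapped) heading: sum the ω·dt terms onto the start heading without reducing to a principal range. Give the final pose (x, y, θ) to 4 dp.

(-5.1309, -1.3905, -1.9410)

step 1: θ'=0.5590 (R=-0.8333) → pose (-1.6370, -1.5092, 0.5590)
step 2: θ'=0.5590 (straight) → pose (-2.4848, -2.0395, 0.5590)
step 3: θ'=-1.9410 (R=1.5000) → pose (-4.6787, -0.2251, -1.9410)
step 4: θ'=-1.9410 (straight) → pose (-5.1309, -1.3905, -1.9410)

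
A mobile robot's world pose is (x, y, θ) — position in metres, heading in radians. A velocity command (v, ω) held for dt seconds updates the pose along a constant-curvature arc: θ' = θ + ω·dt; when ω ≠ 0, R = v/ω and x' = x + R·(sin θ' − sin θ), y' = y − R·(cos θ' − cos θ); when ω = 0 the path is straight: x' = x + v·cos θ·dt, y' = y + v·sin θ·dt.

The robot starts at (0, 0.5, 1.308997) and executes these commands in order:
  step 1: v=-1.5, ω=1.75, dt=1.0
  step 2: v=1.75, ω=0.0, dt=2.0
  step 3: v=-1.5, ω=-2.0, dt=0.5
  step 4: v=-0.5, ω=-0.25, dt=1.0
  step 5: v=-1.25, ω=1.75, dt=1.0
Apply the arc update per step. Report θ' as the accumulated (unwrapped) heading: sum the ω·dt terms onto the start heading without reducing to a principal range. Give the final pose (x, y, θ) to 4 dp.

(-0.9695, -1.6336, 3.5590)

step 1: θ'=3.0590 (R=-0.8571) → pose (0.7572, -0.5761, 3.0590)
step 2: θ'=3.0590 (straight) → pose (-2.7308, -0.2873, 3.0590)
step 3: θ'=2.0590 (R=0.7500) → pose (-2.1303, -0.6830, 2.0590)
step 4: θ'=1.8090 (R=2.0000) → pose (-1.9532, -1.1491, 1.8090)
step 5: θ'=3.5590 (R=-0.7143) → pose (-0.9695, -1.6336, 3.5590)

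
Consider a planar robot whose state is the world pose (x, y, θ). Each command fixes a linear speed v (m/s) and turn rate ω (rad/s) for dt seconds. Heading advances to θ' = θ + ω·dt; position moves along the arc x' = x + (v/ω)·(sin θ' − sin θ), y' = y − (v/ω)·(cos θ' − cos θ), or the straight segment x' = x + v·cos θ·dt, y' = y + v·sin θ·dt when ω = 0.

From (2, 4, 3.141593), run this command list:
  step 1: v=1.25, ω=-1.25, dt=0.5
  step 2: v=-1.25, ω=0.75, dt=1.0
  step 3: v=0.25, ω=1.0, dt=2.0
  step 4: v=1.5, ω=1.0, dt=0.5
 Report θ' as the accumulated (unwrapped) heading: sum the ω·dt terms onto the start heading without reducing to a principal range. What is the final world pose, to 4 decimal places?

(2.9510, 2.9925, 5.7666)

step 1: θ'=2.5166 (R=-1.0000) → pose (1.4149, 4.1890, 2.5166)
step 2: θ'=3.2666 (R=-1.6667) → pose (2.5979, 3.8870, 3.2666)
step 3: θ'=5.2666 (R=0.2500) → pose (2.4164, 3.5074, 5.2666)
step 4: θ'=5.7666 (R=1.5000) → pose (2.9510, 2.9925, 5.7666)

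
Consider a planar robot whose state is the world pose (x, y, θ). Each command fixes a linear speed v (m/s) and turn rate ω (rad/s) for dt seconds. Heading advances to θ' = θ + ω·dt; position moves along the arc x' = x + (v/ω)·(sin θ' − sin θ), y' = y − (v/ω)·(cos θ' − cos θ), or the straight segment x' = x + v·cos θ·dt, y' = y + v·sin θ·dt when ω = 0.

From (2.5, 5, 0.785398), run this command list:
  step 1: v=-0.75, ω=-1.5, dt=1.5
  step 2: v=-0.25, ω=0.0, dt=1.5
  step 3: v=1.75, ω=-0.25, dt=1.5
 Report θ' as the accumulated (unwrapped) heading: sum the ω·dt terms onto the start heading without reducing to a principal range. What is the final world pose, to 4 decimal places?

(1.3976, 3.0724, -1.8396)

step 1: θ'=-1.4646 (R=0.5000) → pose (1.6493, 5.3006, -1.4646)
step 2: θ'=-1.4646 (straight) → pose (1.6095, 5.6734, -1.4646)
step 3: θ'=-1.8396 (R=-7.0000) → pose (1.3976, 3.0724, -1.8396)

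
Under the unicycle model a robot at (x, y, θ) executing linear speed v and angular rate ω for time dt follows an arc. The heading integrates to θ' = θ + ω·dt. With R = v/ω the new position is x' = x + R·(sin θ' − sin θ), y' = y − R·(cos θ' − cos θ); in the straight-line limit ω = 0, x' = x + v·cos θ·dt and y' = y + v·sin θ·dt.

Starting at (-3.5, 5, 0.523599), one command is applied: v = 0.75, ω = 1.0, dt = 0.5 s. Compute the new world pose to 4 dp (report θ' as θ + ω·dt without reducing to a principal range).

θ' = 0.5236 + 1.0·0.5 = 1.0236
R = v/ω = 0.75/1.0 = 0.7500
x' = -3.5 + 0.7500·(sin 1.0236 − sin 0.5236) = -3.2345
y' = 5 − 0.7500·(cos 1.0236 − cos 0.5236) = 5.2593

(-3.2345, 5.2593, 1.0236)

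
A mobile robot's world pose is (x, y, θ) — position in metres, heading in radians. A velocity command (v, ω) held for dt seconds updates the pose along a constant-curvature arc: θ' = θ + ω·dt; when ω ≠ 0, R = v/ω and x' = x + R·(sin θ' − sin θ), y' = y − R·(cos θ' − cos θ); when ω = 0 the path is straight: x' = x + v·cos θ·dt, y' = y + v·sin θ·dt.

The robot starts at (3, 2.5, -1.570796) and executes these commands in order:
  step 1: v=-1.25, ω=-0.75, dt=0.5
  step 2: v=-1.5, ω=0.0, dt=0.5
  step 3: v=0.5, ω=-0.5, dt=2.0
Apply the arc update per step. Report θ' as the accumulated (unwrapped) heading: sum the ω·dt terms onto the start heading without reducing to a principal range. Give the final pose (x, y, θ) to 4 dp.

step 1: θ'=-1.9458 (R=1.6667) → pose (3.1158, 3.1105, -1.9458)
step 2: θ'=-1.9458 (straight) → pose (3.3905, 3.8083, -1.9458)
step 3: θ'=-2.9458 (R=-1.0000) → pose (2.6546, 3.1937, -2.9458)

(2.6546, 3.1937, -2.9458)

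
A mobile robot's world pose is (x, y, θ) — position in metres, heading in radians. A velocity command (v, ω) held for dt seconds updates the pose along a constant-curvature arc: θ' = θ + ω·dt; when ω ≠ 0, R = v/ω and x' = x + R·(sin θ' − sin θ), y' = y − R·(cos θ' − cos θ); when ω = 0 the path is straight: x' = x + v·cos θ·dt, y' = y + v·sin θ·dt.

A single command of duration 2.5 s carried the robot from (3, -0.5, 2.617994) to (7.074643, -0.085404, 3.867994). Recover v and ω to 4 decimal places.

Δθ = 3.867994 − 2.617994 = 1.250000
ω = Δθ/dt = 1.250000/2.5 = 0.5000
R = Δx/(sin θ' − sin θ) = -3.5000
v = R·ω = -3.5000·0.5000 = -1.7500

v = -1.7500, ω = 0.5000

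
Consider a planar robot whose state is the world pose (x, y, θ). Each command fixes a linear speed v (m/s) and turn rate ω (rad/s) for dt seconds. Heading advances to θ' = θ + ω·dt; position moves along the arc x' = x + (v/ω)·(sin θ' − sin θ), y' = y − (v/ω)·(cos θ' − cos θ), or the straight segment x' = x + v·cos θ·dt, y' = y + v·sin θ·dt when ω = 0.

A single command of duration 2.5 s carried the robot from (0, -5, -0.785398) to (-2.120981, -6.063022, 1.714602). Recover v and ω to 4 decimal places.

v = -1.2500, ω = 1.0000

Δθ = 1.714602 − -0.785398 = 2.500000
ω = Δθ/dt = 2.500000/2.5 = 1.0000
R = Δx/(sin θ' − sin θ) = -1.2500
v = R·ω = -1.2500·1.0000 = -1.2500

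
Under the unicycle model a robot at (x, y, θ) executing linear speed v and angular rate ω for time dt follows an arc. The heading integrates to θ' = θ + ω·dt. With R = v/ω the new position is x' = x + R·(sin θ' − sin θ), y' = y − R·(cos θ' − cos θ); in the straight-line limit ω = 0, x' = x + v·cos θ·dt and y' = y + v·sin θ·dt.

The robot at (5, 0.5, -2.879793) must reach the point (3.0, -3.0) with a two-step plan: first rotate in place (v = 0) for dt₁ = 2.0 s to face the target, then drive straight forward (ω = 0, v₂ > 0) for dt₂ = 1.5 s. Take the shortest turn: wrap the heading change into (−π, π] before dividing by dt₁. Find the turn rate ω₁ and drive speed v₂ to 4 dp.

heading to target = atan2(-3−0.5, 3−5) = -2.0899
Δθ = wrap(-2.0899 − -2.8798) = 0.7899; ω₁ = Δθ/dt₁ = 0.3949
distance = √((3−5)² + (-3−0.5)²) = 4.0311; v₂ = distance/dt₂ = 2.6874

ω₁ = 0.3949, v₂ = 2.6874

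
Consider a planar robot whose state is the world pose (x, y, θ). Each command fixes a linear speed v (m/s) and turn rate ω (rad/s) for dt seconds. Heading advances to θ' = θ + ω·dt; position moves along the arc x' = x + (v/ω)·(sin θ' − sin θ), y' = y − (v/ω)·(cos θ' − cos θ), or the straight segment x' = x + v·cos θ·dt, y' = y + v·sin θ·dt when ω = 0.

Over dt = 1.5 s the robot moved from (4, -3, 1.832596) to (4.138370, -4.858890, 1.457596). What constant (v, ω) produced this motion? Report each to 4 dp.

Δθ = 1.457596 − 1.832596 = -0.375000
ω = Δθ/dt = -0.375000/1.5 = -0.2500
R = −Δy/(cos θ' − cos θ) = 5.0000
v = R·ω = 5.0000·-0.2500 = -1.2500

v = -1.2500, ω = -0.2500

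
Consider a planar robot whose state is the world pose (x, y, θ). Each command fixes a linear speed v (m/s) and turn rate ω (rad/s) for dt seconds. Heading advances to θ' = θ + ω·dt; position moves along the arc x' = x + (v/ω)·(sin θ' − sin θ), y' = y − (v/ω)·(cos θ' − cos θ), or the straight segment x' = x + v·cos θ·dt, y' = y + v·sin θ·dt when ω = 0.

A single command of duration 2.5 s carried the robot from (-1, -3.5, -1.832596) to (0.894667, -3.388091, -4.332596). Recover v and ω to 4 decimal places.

Δθ = -4.332596 − -1.832596 = -2.500000
ω = Δθ/dt = -2.500000/2.5 = -1.0000
R = Δx/(sin θ' − sin θ) = 1.0000
v = R·ω = 1.0000·-1.0000 = -1.0000

v = -1.0000, ω = -1.0000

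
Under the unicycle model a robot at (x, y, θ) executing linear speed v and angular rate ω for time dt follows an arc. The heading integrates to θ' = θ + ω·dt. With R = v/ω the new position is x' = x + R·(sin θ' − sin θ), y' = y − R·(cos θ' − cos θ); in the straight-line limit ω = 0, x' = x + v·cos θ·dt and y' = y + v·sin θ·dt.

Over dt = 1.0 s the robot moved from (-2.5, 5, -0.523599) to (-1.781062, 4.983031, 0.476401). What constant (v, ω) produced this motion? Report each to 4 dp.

Δθ = 0.476401 − -0.523599 = 1.000000
ω = Δθ/dt = 1.000000/1.0 = 1.0000
R = Δx/(sin θ' − sin θ) = 0.7500
v = R·ω = 0.7500·1.0000 = 0.7500

v = 0.7500, ω = 1.0000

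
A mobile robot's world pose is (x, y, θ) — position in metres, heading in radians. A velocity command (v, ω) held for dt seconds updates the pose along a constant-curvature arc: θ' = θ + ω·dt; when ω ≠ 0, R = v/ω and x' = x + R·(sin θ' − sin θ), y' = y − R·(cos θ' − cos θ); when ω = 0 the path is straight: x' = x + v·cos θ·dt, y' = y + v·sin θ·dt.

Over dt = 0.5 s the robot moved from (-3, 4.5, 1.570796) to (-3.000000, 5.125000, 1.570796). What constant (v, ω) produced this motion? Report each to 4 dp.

Δθ = 1.570796 − 1.570796 = 0.000000
ω = Δθ/dt = 0.000000/0.5 = 0.0000
ω = 0 → v = (Δx·cos θ + Δy·sin θ)/dt = 1.2500

v = 1.2500, ω = 0.0000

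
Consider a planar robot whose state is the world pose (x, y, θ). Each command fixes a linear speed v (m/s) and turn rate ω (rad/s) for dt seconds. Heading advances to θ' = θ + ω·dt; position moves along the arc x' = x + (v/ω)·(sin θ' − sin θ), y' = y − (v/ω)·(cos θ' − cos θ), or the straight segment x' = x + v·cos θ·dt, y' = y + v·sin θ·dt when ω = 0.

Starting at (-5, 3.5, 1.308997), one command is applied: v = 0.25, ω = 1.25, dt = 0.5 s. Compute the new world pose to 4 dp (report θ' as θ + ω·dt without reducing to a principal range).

(-5.0062, 3.6228, 1.9340)

θ' = 1.3090 + 1.25·0.5 = 1.9340
R = v/ω = 0.25/1.25 = 0.2000
x' = -5 + 0.2000·(sin 1.9340 − sin 1.3090) = -5.0062
y' = 3.5 − 0.2000·(cos 1.9340 − cos 1.3090) = 3.6228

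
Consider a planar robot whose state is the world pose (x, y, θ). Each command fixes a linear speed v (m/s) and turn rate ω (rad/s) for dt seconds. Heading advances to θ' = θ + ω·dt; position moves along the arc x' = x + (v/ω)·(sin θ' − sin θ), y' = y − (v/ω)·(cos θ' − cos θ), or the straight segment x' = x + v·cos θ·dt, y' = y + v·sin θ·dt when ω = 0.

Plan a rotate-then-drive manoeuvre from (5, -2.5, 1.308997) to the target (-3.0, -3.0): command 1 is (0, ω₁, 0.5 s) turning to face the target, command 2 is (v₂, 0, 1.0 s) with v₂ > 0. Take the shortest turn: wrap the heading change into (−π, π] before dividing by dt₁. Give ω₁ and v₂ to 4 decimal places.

heading to target = atan2(-3−-2.5, -3−5) = -3.0792
Δθ = wrap(-3.0792 − 1.3090) = 1.8950; ω₁ = Δθ/dt₁ = 3.7900
distance = √((-3−5)² + (-3−-2.5)²) = 8.0156; v₂ = distance/dt₂ = 8.0156

ω₁ = 3.7900, v₂ = 8.0156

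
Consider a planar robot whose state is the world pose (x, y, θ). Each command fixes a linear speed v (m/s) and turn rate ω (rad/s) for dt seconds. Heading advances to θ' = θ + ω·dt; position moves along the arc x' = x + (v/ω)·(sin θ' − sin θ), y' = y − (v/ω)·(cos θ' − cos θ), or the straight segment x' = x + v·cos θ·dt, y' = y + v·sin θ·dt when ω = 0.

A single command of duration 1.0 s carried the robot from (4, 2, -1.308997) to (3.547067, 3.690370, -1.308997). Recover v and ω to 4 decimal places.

Δθ = -1.308997 − -1.308997 = 0.000000
ω = Δθ/dt = 0.000000/1.0 = 0.0000
ω = 0 → v = (Δx·cos θ + Δy·sin θ)/dt = -1.7500

v = -1.7500, ω = 0.0000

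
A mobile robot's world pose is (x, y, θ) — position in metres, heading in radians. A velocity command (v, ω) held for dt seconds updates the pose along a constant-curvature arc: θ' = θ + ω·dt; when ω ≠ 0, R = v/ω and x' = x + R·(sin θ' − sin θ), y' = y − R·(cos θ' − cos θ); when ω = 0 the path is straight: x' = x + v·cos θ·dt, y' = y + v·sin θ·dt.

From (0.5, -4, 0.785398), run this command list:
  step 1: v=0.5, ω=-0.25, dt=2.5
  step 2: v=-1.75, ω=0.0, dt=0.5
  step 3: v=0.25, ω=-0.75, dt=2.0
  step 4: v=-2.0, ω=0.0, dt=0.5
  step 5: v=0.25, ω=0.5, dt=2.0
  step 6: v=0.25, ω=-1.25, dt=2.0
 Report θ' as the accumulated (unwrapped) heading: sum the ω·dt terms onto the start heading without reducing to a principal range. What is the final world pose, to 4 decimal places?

step 1: θ'=0.1604 (R=-2.0000) → pose (1.5948, -3.4399, 0.1604)
step 2: θ'=0.1604 (straight) → pose (0.7310, -3.5796, 0.1604)
step 3: θ'=-1.3396 (R=-0.3333) → pose (1.1087, -3.8323, -1.3396)
step 4: θ'=-1.3396 (straight) → pose (0.8796, -2.8589, -1.3396)
step 5: θ'=-0.3396 (R=0.5000) → pose (1.1997, -3.2158, -0.3396)
step 6: θ'=-2.8396 (R=-0.2000) → pose (1.1926, -3.5953, -2.8396)

(1.1926, -3.5953, -2.8396)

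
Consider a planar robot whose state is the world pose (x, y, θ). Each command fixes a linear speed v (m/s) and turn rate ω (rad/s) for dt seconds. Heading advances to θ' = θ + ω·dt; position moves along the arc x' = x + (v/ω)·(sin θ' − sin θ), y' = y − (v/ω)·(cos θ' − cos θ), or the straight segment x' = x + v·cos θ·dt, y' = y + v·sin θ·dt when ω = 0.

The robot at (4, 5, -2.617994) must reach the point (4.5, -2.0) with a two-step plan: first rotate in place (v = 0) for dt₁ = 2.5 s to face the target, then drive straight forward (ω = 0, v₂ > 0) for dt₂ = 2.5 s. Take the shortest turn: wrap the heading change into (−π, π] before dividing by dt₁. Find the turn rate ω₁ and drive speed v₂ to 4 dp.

heading to target = atan2(-2−5, 4.5−4) = -1.4995
Δθ = wrap(-1.4995 − -2.6180) = 1.1185; ω₁ = Δθ/dt₁ = 0.4474
distance = √((4.5−4)² + (-2−5)²) = 7.0178; v₂ = distance/dt₂ = 2.8071

ω₁ = 0.4474, v₂ = 2.8071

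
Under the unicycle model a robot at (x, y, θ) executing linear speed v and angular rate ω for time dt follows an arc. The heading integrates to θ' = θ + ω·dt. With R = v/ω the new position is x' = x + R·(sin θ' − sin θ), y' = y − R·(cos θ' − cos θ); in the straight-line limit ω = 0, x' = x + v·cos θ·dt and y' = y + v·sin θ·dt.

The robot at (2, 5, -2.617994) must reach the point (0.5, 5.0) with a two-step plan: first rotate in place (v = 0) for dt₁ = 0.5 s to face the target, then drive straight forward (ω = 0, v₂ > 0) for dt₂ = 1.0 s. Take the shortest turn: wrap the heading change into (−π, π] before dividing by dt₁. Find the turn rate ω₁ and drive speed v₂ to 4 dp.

ω₁ = -1.0472, v₂ = 1.5000

heading to target = atan2(5−5, 0.5−2) = 3.1416
Δθ = wrap(3.1416 − -2.6180) = -0.5236; ω₁ = Δθ/dt₁ = -1.0472
distance = √((0.5−2)² + (5−5)²) = 1.5000; v₂ = distance/dt₂ = 1.5000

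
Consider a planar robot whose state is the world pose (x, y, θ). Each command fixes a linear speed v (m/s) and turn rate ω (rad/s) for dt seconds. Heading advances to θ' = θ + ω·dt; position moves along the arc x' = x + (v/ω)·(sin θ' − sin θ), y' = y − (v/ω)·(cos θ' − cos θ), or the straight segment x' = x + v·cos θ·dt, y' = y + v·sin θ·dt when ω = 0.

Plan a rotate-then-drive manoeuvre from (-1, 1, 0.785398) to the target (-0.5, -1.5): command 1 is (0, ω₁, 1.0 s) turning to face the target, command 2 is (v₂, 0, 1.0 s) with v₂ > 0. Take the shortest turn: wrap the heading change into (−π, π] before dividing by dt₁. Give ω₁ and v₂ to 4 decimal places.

ω₁ = -2.1588, v₂ = 2.5495

heading to target = atan2(-1.5−1, -0.5−-1) = -1.3734
Δθ = wrap(-1.3734 − 0.7854) = -2.1588; ω₁ = Δθ/dt₁ = -2.1588
distance = √((-0.5−-1)² + (-1.5−1)²) = 2.5495; v₂ = distance/dt₂ = 2.5495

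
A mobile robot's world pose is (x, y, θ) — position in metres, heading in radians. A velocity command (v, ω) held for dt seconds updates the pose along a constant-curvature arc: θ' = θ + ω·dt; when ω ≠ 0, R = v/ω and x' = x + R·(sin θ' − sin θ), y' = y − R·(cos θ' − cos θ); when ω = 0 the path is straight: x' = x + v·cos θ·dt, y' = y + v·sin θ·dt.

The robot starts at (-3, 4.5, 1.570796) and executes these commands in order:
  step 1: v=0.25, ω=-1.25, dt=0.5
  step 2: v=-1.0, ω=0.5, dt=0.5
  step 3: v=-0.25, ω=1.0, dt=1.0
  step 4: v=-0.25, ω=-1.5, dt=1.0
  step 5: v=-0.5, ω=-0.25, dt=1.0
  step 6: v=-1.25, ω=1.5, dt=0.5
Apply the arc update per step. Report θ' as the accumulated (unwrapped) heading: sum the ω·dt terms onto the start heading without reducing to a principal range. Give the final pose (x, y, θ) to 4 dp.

step 1: θ'=0.9458 (R=-0.2000) → pose (-2.9622, 4.6170, 0.9458)
step 2: θ'=1.1958 (R=-2.0000) → pose (-3.2013, 4.1794, 1.1958)
step 3: θ'=2.1958 (R=-0.2500) → pose (-3.1714, 3.9415, 2.1958)
step 4: θ'=0.6958 (R=0.1667) → pose (-3.1997, 3.7161, 0.6958)
step 5: θ'=0.4458 (R=2.0000) → pose (-3.6194, 3.4466, 0.4458)
step 6: θ'=1.1958 (R=-0.8333) → pose (-4.0355, 3.0000, 1.1958)

(-4.0355, 3.0000, 1.1958)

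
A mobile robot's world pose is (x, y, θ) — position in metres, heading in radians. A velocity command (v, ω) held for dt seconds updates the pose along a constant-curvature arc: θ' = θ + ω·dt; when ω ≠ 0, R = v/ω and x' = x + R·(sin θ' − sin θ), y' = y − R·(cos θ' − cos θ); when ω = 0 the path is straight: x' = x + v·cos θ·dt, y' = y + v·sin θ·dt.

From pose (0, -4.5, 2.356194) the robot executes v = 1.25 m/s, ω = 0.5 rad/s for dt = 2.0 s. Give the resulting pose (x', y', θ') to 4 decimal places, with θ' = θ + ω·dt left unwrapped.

θ' = 2.3562 + 0.5·2.0 = 3.3562
R = v/ω = 1.25/0.5 = 2.5000
x' = 0 + 2.5000·(sin 3.3562 − sin 2.3562) = -2.3002
y' = -4.5 − 2.5000·(cos 3.3562 − cos 2.3562) = -3.8251

(-2.3002, -3.8251, 3.3562)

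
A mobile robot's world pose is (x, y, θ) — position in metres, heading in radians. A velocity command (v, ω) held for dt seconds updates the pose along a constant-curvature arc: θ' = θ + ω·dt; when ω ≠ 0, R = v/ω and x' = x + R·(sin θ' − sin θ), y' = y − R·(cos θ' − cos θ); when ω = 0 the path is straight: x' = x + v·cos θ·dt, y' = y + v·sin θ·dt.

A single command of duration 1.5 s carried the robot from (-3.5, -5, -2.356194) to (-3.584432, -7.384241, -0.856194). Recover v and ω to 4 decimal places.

v = 1.7500, ω = 1.0000

Δθ = -0.856194 − -2.356194 = 1.500000
ω = Δθ/dt = 1.500000/1.5 = 1.0000
R = −Δy/(cos θ' − cos θ) = 1.7500
v = R·ω = 1.7500·1.0000 = 1.7500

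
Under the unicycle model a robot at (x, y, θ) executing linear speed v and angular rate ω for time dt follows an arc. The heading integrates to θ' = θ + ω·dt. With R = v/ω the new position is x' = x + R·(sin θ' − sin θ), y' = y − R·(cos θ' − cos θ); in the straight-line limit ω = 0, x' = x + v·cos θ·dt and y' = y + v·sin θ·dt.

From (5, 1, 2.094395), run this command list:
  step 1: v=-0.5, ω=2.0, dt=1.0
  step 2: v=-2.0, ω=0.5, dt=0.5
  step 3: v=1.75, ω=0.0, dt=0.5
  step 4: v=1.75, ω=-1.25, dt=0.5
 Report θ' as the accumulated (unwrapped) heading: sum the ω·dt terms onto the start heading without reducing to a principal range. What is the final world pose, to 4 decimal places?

step 1: θ'=4.0944 (R=-0.2500) → pose (5.4203, 0.9801, 4.0944)
step 2: θ'=4.3444 (R=-4.0000) → pose (5.8923, 1.8588, 4.3444)
step 3: θ'=4.3444 (straight) → pose (5.5775, 1.0424, 4.3444)
step 4: θ'=3.7194 (R=-1.4000) → pose (5.0359, 0.3733, 3.7194)

(5.0359, 0.3733, 3.7194)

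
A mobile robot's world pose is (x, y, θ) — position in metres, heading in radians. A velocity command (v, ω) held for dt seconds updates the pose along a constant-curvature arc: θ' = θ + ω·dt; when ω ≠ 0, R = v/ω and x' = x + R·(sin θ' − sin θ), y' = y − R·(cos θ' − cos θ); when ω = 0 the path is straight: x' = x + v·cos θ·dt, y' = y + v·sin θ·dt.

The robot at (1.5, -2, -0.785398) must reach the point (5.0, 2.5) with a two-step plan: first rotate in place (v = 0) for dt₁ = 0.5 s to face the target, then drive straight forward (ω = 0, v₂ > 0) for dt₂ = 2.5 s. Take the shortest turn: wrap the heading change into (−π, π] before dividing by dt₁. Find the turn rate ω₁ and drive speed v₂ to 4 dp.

heading to target = atan2(2.5−-2, 5−1.5) = 0.9098
Δθ = wrap(0.9098 − -0.7854) = 1.6952; ω₁ = Δθ/dt₁ = 3.3903
distance = √((5−1.5)² + (2.5−-2)²) = 5.7009; v₂ = distance/dt₂ = 2.2804

ω₁ = 3.3903, v₂ = 2.2804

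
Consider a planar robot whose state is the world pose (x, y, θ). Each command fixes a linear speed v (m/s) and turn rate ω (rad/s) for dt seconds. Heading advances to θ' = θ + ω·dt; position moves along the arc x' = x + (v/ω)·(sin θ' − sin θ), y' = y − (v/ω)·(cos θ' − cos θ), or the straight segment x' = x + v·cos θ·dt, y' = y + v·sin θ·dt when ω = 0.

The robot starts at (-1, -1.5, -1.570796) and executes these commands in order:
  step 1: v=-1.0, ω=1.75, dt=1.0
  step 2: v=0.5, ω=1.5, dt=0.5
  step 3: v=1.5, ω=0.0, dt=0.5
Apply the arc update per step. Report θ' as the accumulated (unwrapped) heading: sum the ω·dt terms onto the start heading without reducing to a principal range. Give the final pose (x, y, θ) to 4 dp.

(-1.0168, -0.2084, 0.9292)

step 1: θ'=0.1792 (R=-0.5714) → pose (-1.6733, -0.9377, 0.1792)
step 2: θ'=0.9292 (R=0.3333) → pose (-1.4657, -0.8092, 0.9292)
step 3: θ'=0.9292 (straight) → pose (-1.0168, -0.2084, 0.9292)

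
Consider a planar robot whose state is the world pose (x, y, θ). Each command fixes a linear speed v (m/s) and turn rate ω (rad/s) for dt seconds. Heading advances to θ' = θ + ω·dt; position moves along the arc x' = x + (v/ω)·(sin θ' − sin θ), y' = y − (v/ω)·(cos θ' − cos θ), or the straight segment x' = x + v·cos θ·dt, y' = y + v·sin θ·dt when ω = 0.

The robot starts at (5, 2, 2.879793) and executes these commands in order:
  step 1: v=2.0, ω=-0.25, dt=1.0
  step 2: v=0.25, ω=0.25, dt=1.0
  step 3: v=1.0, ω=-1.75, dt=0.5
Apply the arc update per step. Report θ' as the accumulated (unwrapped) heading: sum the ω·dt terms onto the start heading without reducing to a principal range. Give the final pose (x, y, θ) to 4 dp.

(2.5511, 3.1582, 2.0048)

step 1: θ'=2.6298 (R=-8.0000) → pose (3.1526, 2.7525, 2.6298)
step 2: θ'=2.8798 (R=1.0000) → pose (2.9216, 2.8466, 2.8798)
step 3: θ'=2.0048 (R=-0.5714) → pose (2.5511, 3.1582, 2.0048)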